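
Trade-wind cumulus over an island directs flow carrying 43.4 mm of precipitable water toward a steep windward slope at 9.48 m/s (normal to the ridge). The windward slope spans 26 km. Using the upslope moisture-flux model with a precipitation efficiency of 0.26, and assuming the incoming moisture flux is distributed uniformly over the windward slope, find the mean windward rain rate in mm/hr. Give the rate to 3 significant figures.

Incoming column moisture flux per unit ridge length: F = V × PW = 9.48 × 43.4 = 411.432 mm·m/s.
Spread over the 26 km slope with efficiency ε = 0.26: R = ε·F/W = 0.26 × 411.432 / 26000 m = 4.114e-03 mm/s.
R = 4.114e-03 × 3600 = 14.8 mm/hr.

R ≈ 14.8 mm/hr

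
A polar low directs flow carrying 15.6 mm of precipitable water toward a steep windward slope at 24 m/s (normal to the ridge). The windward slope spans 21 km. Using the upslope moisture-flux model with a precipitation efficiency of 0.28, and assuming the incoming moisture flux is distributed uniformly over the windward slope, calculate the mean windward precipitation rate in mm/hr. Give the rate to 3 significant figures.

Incoming column moisture flux per unit ridge length: F = V × PW = 24 × 15.6 = 374.4 mm·m/s.
Spread over the 21 km slope with efficiency ε = 0.28: R = ε·F/W = 0.28 × 374.4 / 21000 m = 4.992e-03 mm/s.
R = 4.992e-03 × 3600 = 18.0 mm/hr.

R ≈ 18.0 mm/hr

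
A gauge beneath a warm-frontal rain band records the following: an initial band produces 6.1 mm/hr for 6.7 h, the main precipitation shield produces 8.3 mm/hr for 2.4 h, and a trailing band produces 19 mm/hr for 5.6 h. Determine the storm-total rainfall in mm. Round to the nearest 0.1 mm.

total ≈ 167.2 mm

Total = Σ Rᵢ Δtᵢ = 6.1 × 6.7 + 8.3 × 2.4 + 19 × 5.6
      = 40.87 + 19.92 + 106.4 = 167.2 mm.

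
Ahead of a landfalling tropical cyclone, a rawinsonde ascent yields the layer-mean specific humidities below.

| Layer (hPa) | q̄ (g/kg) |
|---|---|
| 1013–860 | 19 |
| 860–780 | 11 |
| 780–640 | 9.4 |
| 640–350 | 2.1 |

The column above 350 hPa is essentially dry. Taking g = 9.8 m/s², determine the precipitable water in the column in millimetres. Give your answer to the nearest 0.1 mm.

PW ≈ 58.3 mm

Precipitable water is the column-integrated vapour mass per unit area: PW = (1/g) Σ q̄ Δp, with q in kg/kg and Δp in Pa (1 kg/m² of water = 1 mm).
Layer 1013–860 hPa: Δp = 153 hPa = 15300 Pa, q̄ = 0.019 kg/kg → 0.019 × 15300 / 9.8 = 29.66 mm
Layer 860–780 hPa: Δp = 80 hPa = 8000 Pa, q̄ = 0.011 kg/kg → 0.011 × 8000 / 9.8 = 8.98 mm
Layer 780–640 hPa: Δp = 140 hPa = 14000 Pa, q̄ = 0.0094 kg/kg → 0.0094 × 14000 / 9.8 = 13.43 mm
Layer 640–350 hPa: Δp = 290 hPa = 29000 Pa, q̄ = 0.0021 kg/kg → 0.0021 × 29000 / 9.8 = 6.21 mm
PW = 29.66 + 8.98 + 13.43 + 6.21 = 58.28 ≈ 58.3 mm.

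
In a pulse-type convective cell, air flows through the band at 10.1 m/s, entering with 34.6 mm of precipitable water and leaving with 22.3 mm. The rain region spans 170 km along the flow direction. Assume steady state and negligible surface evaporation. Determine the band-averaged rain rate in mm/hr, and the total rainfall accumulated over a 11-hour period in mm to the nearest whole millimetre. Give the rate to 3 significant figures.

Column moisture flux per unit crosswind length is F = V × PW.
Inflow: F_in = 10.1 × 34.6 = 349.46 mm·m/s
Outflow: F_out = 10.1 × 22.3 = 225.23 mm·m/s
Steady-state rate R = (F_in − F_out)/L = (349.46 − 225.23) / 170000 m = 7.308e-04 mm/s.
R = 7.308e-04 × 3600 = 2.63 mm/hr.
Over 11 h: total = 2.63 × 11 = 28.93 ≈ 29 mm.

R ≈ 2.63 mm/hr; total ≈ 29 mm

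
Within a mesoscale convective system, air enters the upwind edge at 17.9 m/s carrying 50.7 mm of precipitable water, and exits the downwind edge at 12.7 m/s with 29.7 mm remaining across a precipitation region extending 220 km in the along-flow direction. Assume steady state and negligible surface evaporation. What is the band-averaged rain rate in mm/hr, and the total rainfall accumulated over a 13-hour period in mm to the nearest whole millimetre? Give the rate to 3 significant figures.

Column moisture flux per unit crosswind length is F = V × PW.
Inflow: F_in = 17.9 × 50.7 = 907.53 mm·m/s
Outflow: F_out = 12.7 × 29.7 = 377.19 mm·m/s
Steady-state rate R = (F_in − F_out)/L = (907.53 − 377.19) / 220000 m = 2.411e-03 mm/s.
R = 2.411e-03 × 3600 = 8.68 mm/hr.
Over 13 h: total = 8.68 × 13 = 112.84 ≈ 113 mm.

R ≈ 8.68 mm/hr; total ≈ 113 mm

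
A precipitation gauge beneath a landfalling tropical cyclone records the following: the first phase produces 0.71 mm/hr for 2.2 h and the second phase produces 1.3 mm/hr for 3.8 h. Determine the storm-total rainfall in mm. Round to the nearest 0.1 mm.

total ≈ 6.5 mm

Total = Σ Rᵢ Δtᵢ = 0.71 × 2.2 + 1.3 × 3.8
      = 1.562 + 4.94 = 6.5 mm.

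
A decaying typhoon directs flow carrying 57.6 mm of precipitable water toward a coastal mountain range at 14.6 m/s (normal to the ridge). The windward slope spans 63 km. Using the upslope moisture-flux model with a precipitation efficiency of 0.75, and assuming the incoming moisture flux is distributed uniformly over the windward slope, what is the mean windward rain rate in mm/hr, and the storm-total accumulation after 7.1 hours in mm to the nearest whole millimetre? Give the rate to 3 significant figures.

Incoming column moisture flux per unit ridge length: F = V × PW = 14.6 × 57.6 = 840.96 mm·m/s.
Spread over the 63 km slope with efficiency ε = 0.75: R = ε·F/W = 0.75 × 840.96 / 63000 m = 1.001e-02 mm/s.
R = 1.001e-02 × 3600 = 36.0 mm/hr.
Over 7.1 h: total = 36.0 × 7.1 = 255.6 ≈ 256 mm.

R ≈ 36.0 mm/hr; total ≈ 256 mm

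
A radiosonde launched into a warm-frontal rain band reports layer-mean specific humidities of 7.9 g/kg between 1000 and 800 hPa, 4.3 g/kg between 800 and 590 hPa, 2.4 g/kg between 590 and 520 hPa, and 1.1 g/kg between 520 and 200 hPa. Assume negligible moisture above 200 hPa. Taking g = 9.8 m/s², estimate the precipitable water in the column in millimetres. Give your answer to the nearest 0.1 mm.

PW ≈ 30.6 mm

Precipitable water is the column-integrated vapour mass per unit area: PW = (1/g) Σ q̄ Δp, with q in kg/kg and Δp in Pa (1 kg/m² of water = 1 mm).
Layer 1000–800 hPa: Δp = 200 hPa = 20000 Pa, q̄ = 0.0079 kg/kg → 0.0079 × 20000 / 9.8 = 16.12 mm
Layer 800–590 hPa: Δp = 210 hPa = 21000 Pa, q̄ = 0.0043 kg/kg → 0.0043 × 21000 / 9.8 = 9.21 mm
Layer 590–520 hPa: Δp = 70 hPa = 7000 Pa, q̄ = 0.0024 kg/kg → 0.0024 × 7000 / 9.8 = 1.71 mm
Layer 520–200 hPa: Δp = 320 hPa = 32000 Pa, q̄ = 0.0011 kg/kg → 0.0011 × 32000 / 9.8 = 3.59 mm
PW = 16.12 + 9.21 + 1.71 + 3.59 = 30.63 ≈ 30.6 mm.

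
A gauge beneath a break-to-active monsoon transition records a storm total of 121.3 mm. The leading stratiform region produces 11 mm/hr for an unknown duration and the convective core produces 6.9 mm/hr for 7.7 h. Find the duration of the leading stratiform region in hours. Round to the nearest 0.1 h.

duration ≈ 6.2 h

Known phases: 6.9 × 7.7 = 53.13 mm.
Remaining depth = 121.3 − 53.13 = 68.17 mm.
Duration = 68.17 / 11 = 6.2 h.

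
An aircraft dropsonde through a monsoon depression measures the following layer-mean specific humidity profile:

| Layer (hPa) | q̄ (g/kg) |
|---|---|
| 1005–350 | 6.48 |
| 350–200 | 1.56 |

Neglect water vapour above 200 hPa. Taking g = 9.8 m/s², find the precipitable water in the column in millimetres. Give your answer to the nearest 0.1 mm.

Precipitable water is the column-integrated vapour mass per unit area: PW = (1/g) Σ q̄ Δp, with q in kg/kg and Δp in Pa (1 kg/m² of water = 1 mm).
Layer 1005–350 hPa: Δp = 655 hPa = 65500 Pa, q̄ = 0.00648 kg/kg → 0.00648 × 65500 / 9.8 = 43.31 mm
Layer 350–200 hPa: Δp = 150 hPa = 15000 Pa, q̄ = 0.00156 kg/kg → 0.00156 × 15000 / 9.8 = 2.39 mm
PW = 43.31 + 2.39 = 45.70 ≈ 45.7 mm.

PW ≈ 45.7 mm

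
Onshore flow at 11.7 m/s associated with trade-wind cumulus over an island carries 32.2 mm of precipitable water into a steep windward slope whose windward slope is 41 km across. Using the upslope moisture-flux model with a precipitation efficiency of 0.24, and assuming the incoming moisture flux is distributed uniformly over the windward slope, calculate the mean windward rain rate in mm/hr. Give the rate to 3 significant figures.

R ≈ 7.94 mm/hr

Incoming column moisture flux per unit ridge length: F = V × PW = 11.7 × 32.2 = 376.74 mm·m/s.
Spread over the 41 km slope with efficiency ε = 0.24: R = ε·F/W = 0.24 × 376.74 / 41000 m = 2.205e-03 mm/s.
R = 2.205e-03 × 3600 = 7.94 mm/hr.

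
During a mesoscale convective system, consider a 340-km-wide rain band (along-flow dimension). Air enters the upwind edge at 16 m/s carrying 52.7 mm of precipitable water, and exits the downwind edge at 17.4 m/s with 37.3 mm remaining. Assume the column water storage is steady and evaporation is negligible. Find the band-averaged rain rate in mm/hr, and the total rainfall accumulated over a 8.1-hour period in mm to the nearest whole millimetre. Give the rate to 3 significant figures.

Column moisture flux per unit crosswind length is F = V × PW.
Inflow: F_in = 16 × 52.7 = 843.2 mm·m/s
Outflow: F_out = 17.4 × 37.3 = 649.02 mm·m/s
Steady-state rate R = (F_in − F_out)/L = (843.2 − 649.02) / 340000 m = 5.711e-04 mm/s.
R = 5.711e-04 × 3600 = 2.06 mm/hr.
Over 8.1 h: total = 2.06 × 8.1 = 16.686 ≈ 17 mm.

R ≈ 2.06 mm/hr; total ≈ 17 mm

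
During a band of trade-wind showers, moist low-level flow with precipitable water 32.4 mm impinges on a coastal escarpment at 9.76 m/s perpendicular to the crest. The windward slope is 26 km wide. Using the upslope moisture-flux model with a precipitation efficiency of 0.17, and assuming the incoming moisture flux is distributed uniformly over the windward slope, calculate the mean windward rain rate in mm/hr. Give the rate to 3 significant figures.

Incoming column moisture flux per unit ridge length: F = V × PW = 9.76 × 32.4 = 316.224 mm·m/s.
Spread over the 26 km slope with efficiency ε = 0.17: R = ε·F/W = 0.17 × 316.224 / 26000 m = 2.068e-03 mm/s.
R = 2.068e-03 × 3600 = 7.44 mm/hr.

R ≈ 7.44 mm/hr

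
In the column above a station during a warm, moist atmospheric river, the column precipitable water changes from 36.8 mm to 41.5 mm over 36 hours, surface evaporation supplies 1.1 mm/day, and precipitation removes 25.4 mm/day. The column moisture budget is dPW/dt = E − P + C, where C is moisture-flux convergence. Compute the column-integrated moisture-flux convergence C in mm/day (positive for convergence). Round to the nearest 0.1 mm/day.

dPW/dt = (41.5 − 36.8) mm / (36/24 day) = +3.133 mm/day.
C = dPW/dt − E + P = (+3.133) − 1.1 + 25.4 = 27.4 mm/day.

C ≈ 27.4 mm/day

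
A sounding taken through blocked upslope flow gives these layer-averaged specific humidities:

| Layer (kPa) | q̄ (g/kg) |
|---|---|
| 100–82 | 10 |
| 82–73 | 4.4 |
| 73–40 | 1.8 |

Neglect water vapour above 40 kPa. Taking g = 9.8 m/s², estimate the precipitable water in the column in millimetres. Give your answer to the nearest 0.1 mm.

PW ≈ 28.5 mm

Precipitable water is the column-integrated vapour mass per unit area: PW = (1/g) Σ q̄ Δp, with q in kg/kg and Δp in Pa (1 kg/m² of water = 1 mm).
Layer 100–82 kPa: Δp = 180 hPa = 18000 Pa, q̄ = 0.01 kg/kg → 0.01 × 18000 / 9.8 = 18.37 mm
Layer 82–73 kPa: Δp = 90 hPa = 9000 Pa, q̄ = 0.0044 kg/kg → 0.0044 × 9000 / 9.8 = 4.04 mm
Layer 73–40 kPa: Δp = 330 hPa = 33000 Pa, q̄ = 0.0018 kg/kg → 0.0018 × 33000 / 9.8 = 6.06 mm
PW = 18.37 + 4.04 + 6.06 = 28.47 ≈ 28.5 mm.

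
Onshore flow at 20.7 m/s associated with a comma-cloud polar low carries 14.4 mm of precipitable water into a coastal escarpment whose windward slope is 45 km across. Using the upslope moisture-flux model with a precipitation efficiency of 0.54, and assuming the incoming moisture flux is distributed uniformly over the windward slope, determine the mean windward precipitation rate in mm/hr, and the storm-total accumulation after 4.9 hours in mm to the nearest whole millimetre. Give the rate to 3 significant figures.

R ≈ 12.9 mm/hr; total ≈ 63 mm

Incoming column moisture flux per unit ridge length: F = V × PW = 20.7 × 14.4 = 298.08 mm·m/s.
Spread over the 45 km slope with efficiency ε = 0.54: R = ε·F/W = 0.54 × 298.08 / 45000 m = 3.577e-03 mm/s.
R = 3.577e-03 × 3600 = 12.9 mm/hr.
Over 4.9 h: total = 12.9 × 4.9 = 63.21 ≈ 63 mm.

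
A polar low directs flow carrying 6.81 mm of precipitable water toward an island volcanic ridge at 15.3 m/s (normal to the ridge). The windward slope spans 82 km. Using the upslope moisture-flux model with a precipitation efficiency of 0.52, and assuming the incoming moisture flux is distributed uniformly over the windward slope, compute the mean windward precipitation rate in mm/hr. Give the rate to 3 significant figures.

Incoming column moisture flux per unit ridge length: F = V × PW = 15.3 × 6.81 = 104.193 mm·m/s.
Spread over the 82 km slope with efficiency ε = 0.52: R = ε·F/W = 0.52 × 104.193 / 82000 m = 6.607e-04 mm/s.
R = 6.607e-04 × 3600 = 2.38 mm/hr.

R ≈ 2.38 mm/hr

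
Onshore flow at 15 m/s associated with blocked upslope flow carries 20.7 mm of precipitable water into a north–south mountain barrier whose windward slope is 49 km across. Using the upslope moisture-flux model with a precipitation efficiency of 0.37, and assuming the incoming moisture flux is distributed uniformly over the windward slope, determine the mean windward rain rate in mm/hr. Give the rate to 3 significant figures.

Incoming column moisture flux per unit ridge length: F = V × PW = 15 × 20.7 = 310.5 mm·m/s.
Spread over the 49 km slope with efficiency ε = 0.37: R = ε·F/W = 0.37 × 310.5 / 49000 m = 2.345e-03 mm/s.
R = 2.345e-03 × 3600 = 8.44 mm/hr.

R ≈ 8.44 mm/hr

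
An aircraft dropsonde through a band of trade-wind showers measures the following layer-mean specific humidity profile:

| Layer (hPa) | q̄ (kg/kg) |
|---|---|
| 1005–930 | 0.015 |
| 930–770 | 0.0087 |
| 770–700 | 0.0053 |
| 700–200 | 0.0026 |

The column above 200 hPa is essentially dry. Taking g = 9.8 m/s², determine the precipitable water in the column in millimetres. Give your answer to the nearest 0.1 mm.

PW ≈ 42.7 mm

Precipitable water is the column-integrated vapour mass per unit area: PW = (1/g) Σ q̄ Δp, with q in kg/kg and Δp in Pa (1 kg/m² of water = 1 mm).
Layer 1005–930 hPa: Δp = 75 hPa = 7500 Pa, q̄ = 0.015 kg/kg → 0.015 × 7500 / 9.8 = 11.48 mm
Layer 930–770 hPa: Δp = 160 hPa = 16000 Pa, q̄ = 0.0087 kg/kg → 0.0087 × 16000 / 9.8 = 14.20 mm
Layer 770–700 hPa: Δp = 70 hPa = 7000 Pa, q̄ = 0.0053 kg/kg → 0.0053 × 7000 / 9.8 = 3.79 mm
Layer 700–200 hPa: Δp = 500 hPa = 50000 Pa, q̄ = 0.0026 kg/kg → 0.0026 × 50000 / 9.8 = 13.27 mm
PW = 11.48 + 14.20 + 3.79 + 13.27 = 42.74 ≈ 42.7 mm.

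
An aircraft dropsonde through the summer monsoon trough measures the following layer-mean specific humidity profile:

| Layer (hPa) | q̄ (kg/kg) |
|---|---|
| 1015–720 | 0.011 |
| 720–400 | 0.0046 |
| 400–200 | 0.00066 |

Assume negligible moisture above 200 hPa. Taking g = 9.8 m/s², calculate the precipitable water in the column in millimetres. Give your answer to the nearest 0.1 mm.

PW ≈ 49.5 mm

Precipitable water is the column-integrated vapour mass per unit area: PW = (1/g) Σ q̄ Δp, with q in kg/kg and Δp in Pa (1 kg/m² of water = 1 mm).
Layer 1015–720 hPa: Δp = 295 hPa = 29500 Pa, q̄ = 0.011 kg/kg → 0.011 × 29500 / 9.8 = 33.11 mm
Layer 720–400 hPa: Δp = 320 hPa = 32000 Pa, q̄ = 0.0046 kg/kg → 0.0046 × 32000 / 9.8 = 15.02 mm
Layer 400–200 hPa: Δp = 200 hPa = 20000 Pa, q̄ = 0.00066 kg/kg → 0.00066 × 20000 / 9.8 = 1.35 mm
PW = 33.11 + 15.02 + 1.35 = 49.48 ≈ 49.5 mm.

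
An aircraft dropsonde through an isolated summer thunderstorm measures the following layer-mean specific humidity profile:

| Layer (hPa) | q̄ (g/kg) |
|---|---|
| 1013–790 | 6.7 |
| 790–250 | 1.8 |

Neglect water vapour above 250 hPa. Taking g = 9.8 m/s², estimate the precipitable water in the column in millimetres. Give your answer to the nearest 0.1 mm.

PW ≈ 25.2 mm

Precipitable water is the column-integrated vapour mass per unit area: PW = (1/g) Σ q̄ Δp, with q in kg/kg and Δp in Pa (1 kg/m² of water = 1 mm).
Layer 1013–790 hPa: Δp = 223 hPa = 22300 Pa, q̄ = 0.0067 kg/kg → 0.0067 × 22300 / 9.8 = 15.25 mm
Layer 790–250 hPa: Δp = 540 hPa = 54000 Pa, q̄ = 0.0018 kg/kg → 0.0018 × 54000 / 9.8 = 9.92 mm
PW = 15.25 + 9.92 = 25.17 ≈ 25.2 mm.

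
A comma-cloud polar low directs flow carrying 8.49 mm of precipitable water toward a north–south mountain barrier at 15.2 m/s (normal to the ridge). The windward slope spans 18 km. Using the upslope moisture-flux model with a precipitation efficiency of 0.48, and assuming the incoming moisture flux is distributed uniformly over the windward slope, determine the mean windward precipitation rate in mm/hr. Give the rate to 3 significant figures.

R ≈ 12.4 mm/hr

Incoming column moisture flux per unit ridge length: F = V × PW = 15.2 × 8.49 = 129.048 mm·m/s.
Spread over the 18 km slope with efficiency ε = 0.48: R = ε·F/W = 0.48 × 129.048 / 18000 m = 3.441e-03 mm/s.
R = 3.441e-03 × 3600 = 12.4 mm/hr.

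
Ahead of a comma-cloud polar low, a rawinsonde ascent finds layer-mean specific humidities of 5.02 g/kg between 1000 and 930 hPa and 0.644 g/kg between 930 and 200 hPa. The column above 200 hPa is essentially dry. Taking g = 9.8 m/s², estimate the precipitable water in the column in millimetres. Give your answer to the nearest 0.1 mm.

PW ≈ 8.4 mm

Precipitable water is the column-integrated vapour mass per unit area: PW = (1/g) Σ q̄ Δp, with q in kg/kg and Δp in Pa (1 kg/m² of water = 1 mm).
Layer 1000–930 hPa: Δp = 70 hPa = 7000 Pa, q̄ = 0.00502 kg/kg → 0.00502 × 7000 / 9.8 = 3.59 mm
Layer 930–200 hPa: Δp = 730 hPa = 73000 Pa, q̄ = 0.000644 kg/kg → 0.000644 × 73000 / 9.8 = 4.80 mm
PW = 3.59 + 4.80 = 8.39 ≈ 8.4 mm.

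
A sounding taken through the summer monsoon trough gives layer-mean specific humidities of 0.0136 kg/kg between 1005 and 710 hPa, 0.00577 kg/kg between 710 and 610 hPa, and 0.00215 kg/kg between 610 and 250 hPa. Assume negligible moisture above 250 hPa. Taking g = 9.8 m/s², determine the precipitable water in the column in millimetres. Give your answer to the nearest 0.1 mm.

Precipitable water is the column-integrated vapour mass per unit area: PW = (1/g) Σ q̄ Δp, with q in kg/kg and Δp in Pa (1 kg/m² of water = 1 mm).
Layer 1005–710 hPa: Δp = 295 hPa = 29500 Pa, q̄ = 0.0136 kg/kg → 0.0136 × 29500 / 9.8 = 40.94 mm
Layer 710–610 hPa: Δp = 100 hPa = 10000 Pa, q̄ = 0.00577 kg/kg → 0.00577 × 10000 / 9.8 = 5.89 mm
Layer 610–250 hPa: Δp = 360 hPa = 36000 Pa, q̄ = 0.00215 kg/kg → 0.00215 × 36000 / 9.8 = 7.90 mm
PW = 40.94 + 5.89 + 7.90 = 54.73 ≈ 54.7 mm.

PW ≈ 54.7 mm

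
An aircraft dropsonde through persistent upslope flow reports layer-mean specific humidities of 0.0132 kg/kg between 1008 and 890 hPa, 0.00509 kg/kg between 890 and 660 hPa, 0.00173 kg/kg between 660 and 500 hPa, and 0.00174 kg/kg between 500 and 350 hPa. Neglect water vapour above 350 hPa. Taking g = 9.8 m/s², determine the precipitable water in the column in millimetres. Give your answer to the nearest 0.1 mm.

PW ≈ 33.3 mm

Precipitable water is the column-integrated vapour mass per unit area: PW = (1/g) Σ q̄ Δp, with q in kg/kg and Δp in Pa (1 kg/m² of water = 1 mm).
Layer 1008–890 hPa: Δp = 118 hPa = 11800 Pa, q̄ = 0.0132 kg/kg → 0.0132 × 11800 / 9.8 = 15.89 mm
Layer 890–660 hPa: Δp = 230 hPa = 23000 Pa, q̄ = 0.00509 kg/kg → 0.00509 × 23000 / 9.8 = 11.95 mm
Layer 660–500 hPa: Δp = 160 hPa = 16000 Pa, q̄ = 0.00173 kg/kg → 0.00173 × 16000 / 9.8 = 2.82 mm
Layer 500–350 hPa: Δp = 150 hPa = 15000 Pa, q̄ = 0.00174 kg/kg → 0.00174 × 15000 / 9.8 = 2.66 mm
PW = 15.89 + 11.95 + 2.82 + 2.66 = 33.32 ≈ 33.3 mm.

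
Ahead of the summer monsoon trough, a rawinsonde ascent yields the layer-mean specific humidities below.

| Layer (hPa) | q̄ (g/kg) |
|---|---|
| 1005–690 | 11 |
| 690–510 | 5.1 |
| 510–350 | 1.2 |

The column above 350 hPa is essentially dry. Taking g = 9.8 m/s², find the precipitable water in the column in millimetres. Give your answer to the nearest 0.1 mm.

Precipitable water is the column-integrated vapour mass per unit area: PW = (1/g) Σ q̄ Δp, with q in kg/kg and Δp in Pa (1 kg/m² of water = 1 mm).
Layer 1005–690 hPa: Δp = 315 hPa = 31500 Pa, q̄ = 0.011 kg/kg → 0.011 × 31500 / 9.8 = 35.36 mm
Layer 690–510 hPa: Δp = 180 hPa = 18000 Pa, q̄ = 0.0051 kg/kg → 0.0051 × 18000 / 9.8 = 9.37 mm
Layer 510–350 hPa: Δp = 160 hPa = 16000 Pa, q̄ = 0.0012 kg/kg → 0.0012 × 16000 / 9.8 = 1.96 mm
PW = 35.36 + 9.37 + 1.96 = 46.69 ≈ 46.7 mm.

PW ≈ 46.7 mm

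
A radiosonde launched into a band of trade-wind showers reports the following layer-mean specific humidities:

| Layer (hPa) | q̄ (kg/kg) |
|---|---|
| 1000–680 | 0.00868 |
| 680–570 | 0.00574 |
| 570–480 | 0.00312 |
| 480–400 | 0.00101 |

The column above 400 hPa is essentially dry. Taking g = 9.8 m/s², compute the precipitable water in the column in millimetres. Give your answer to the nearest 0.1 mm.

Precipitable water is the column-integrated vapour mass per unit area: PW = (1/g) Σ q̄ Δp, with q in kg/kg and Δp in Pa (1 kg/m² of water = 1 mm).
Layer 1000–680 hPa: Δp = 320 hPa = 32000 Pa, q̄ = 0.00868 kg/kg → 0.00868 × 32000 / 9.8 = 28.34 mm
Layer 680–570 hPa: Δp = 110 hPa = 11000 Pa, q̄ = 0.00574 kg/kg → 0.00574 × 11000 / 9.8 = 6.44 mm
Layer 570–480 hPa: Δp = 90 hPa = 9000 Pa, q̄ = 0.00312 kg/kg → 0.00312 × 9000 / 9.8 = 2.87 mm
Layer 480–400 hPa: Δp = 80 hPa = 8000 Pa, q̄ = 0.00101 kg/kg → 0.00101 × 8000 / 9.8 = 0.82 mm
PW = 28.34 + 6.44 + 2.87 + 0.82 = 38.47 ≈ 38.5 mm.

PW ≈ 38.5 mm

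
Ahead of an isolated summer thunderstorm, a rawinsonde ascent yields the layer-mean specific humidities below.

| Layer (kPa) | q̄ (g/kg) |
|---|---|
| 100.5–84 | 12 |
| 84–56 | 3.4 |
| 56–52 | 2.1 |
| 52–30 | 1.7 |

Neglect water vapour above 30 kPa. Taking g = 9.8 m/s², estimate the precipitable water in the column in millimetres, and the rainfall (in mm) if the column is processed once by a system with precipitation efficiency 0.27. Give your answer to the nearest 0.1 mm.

PW ≈ 34.6 mm; rainfall ≈ 9.3 mm

Precipitable water is the column-integrated vapour mass per unit area: PW = (1/g) Σ q̄ Δp, with q in kg/kg and Δp in Pa (1 kg/m² of water = 1 mm).
Layer 100.5–84 kPa: Δp = 165 hPa = 16500 Pa, q̄ = 0.012 kg/kg → 0.012 × 16500 / 9.8 = 20.20 mm
Layer 84–56 kPa: Δp = 280 hPa = 28000 Pa, q̄ = 0.0034 kg/kg → 0.0034 × 28000 / 9.8 = 9.71 mm
Layer 56–52 kPa: Δp = 40 hPa = 4000 Pa, q̄ = 0.0021 kg/kg → 0.0021 × 4000 / 9.8 = 0.86 mm
Layer 52–30 kPa: Δp = 220 hPa = 22000 Pa, q̄ = 0.0017 kg/kg → 0.0017 × 22000 / 9.8 = 3.82 mm
PW = 20.20 + 9.71 + 0.86 + 3.82 = 34.59 ≈ 34.6 mm.
Rainfall = ε × PW = 0.27 × 34.6 = 9.3 mm.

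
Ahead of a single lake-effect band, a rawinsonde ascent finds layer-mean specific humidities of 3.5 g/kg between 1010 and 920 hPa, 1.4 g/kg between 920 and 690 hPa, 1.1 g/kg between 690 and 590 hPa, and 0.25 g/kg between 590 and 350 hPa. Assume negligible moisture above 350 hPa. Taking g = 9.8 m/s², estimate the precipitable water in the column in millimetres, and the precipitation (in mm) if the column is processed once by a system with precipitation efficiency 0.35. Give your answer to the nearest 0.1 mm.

PW ≈ 8.2 mm; precipitation ≈ 2.9 mm

Precipitable water is the column-integrated vapour mass per unit area: PW = (1/g) Σ q̄ Δp, with q in kg/kg and Δp in Pa (1 kg/m² of water = 1 mm).
Layer 1010–920 hPa: Δp = 90 hPa = 9000 Pa, q̄ = 0.0035 kg/kg → 0.0035 × 9000 / 9.8 = 3.21 mm
Layer 920–690 hPa: Δp = 230 hPa = 23000 Pa, q̄ = 0.0014 kg/kg → 0.0014 × 23000 / 9.8 = 3.29 mm
Layer 690–590 hPa: Δp = 100 hPa = 10000 Pa, q̄ = 0.0011 kg/kg → 0.0011 × 10000 / 9.8 = 1.12 mm
Layer 590–350 hPa: Δp = 240 hPa = 24000 Pa, q̄ = 0.00025 kg/kg → 0.00025 × 24000 / 9.8 = 0.61 mm
PW = 3.21 + 3.29 + 1.12 + 0.61 = 8.23 ≈ 8.2 mm.
Precipitation = ε × PW = 0.35 × 8.2 = 2.9 mm.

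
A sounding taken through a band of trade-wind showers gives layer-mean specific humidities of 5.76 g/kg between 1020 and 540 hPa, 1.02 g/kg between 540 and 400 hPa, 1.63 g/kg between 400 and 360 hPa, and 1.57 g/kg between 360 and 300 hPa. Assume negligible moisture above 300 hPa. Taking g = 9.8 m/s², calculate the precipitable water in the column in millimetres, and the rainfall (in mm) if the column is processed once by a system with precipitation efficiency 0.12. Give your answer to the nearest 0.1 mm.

Precipitable water is the column-integrated vapour mass per unit area: PW = (1/g) Σ q̄ Δp, with q in kg/kg and Δp in Pa (1 kg/m² of water = 1 mm).
Layer 1020–540 hPa: Δp = 480 hPa = 48000 Pa, q̄ = 0.00576 kg/kg → 0.00576 × 48000 / 9.8 = 28.21 mm
Layer 540–400 hPa: Δp = 140 hPa = 14000 Pa, q̄ = 0.00102 kg/kg → 0.00102 × 14000 / 9.8 = 1.46 mm
Layer 400–360 hPa: Δp = 40 hPa = 4000 Pa, q̄ = 0.00163 kg/kg → 0.00163 × 4000 / 9.8 = 0.67 mm
Layer 360–300 hPa: Δp = 60 hPa = 6000 Pa, q̄ = 0.00157 kg/kg → 0.00157 × 6000 / 9.8 = 0.96 mm
PW = 28.21 + 1.46 + 0.67 + 0.96 = 31.30 ≈ 31.3 mm.
Rainfall = ε × PW = 0.12 × 31.3 = 3.8 mm.

PW ≈ 31.3 mm; rainfall ≈ 3.8 mm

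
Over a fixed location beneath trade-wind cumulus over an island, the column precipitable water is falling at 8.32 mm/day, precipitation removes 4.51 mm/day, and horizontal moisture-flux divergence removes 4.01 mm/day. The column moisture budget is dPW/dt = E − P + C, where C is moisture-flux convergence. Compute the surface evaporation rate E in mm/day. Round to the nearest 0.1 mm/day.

E ≈ 0.2 mm/day

dPW/dt = -8.32 mm/day.
E = dPW/dt + P − C = (-8.32) + 4.51 − (-4.01) = 0.2 mm/day.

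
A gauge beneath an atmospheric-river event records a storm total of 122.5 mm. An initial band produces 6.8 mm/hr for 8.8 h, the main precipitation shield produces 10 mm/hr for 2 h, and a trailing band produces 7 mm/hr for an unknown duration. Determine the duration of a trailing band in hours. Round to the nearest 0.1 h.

Known phases: 6.8 × 8.8 + 10 × 2 = 59.84 + 20 = 79.84 mm.
Remaining depth = 122.5 − 79.84 = 42.66 mm.
Duration = 42.66 / 7 = 6.1 h.

duration ≈ 6.1 h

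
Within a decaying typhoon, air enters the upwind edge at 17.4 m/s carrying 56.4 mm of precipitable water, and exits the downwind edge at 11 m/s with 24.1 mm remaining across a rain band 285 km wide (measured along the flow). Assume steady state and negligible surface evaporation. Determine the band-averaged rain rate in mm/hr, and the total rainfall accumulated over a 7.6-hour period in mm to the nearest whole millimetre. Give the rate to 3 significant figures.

Column moisture flux per unit crosswind length is F = V × PW.
Inflow: F_in = 17.4 × 56.4 = 981.36 mm·m/s
Outflow: F_out = 11 × 24.1 = 265.1 mm·m/s
Steady-state rate R = (F_in − F_out)/L = (981.36 − 265.1) / 285000 m = 2.513e-03 mm/s.
R = 2.513e-03 × 3600 = 9.05 mm/hr.
Over 7.6 h: total = 9.05 × 7.6 = 68.78 ≈ 69 mm.

R ≈ 9.05 mm/hr; total ≈ 69 mm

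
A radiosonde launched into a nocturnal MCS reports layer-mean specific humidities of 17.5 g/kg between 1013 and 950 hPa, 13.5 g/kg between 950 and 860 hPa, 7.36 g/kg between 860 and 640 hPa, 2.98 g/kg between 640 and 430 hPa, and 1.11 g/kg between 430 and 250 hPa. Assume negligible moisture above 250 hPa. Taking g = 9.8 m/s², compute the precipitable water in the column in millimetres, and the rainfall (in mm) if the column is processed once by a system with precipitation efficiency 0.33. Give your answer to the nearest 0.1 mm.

PW ≈ 48.6 mm; rainfall ≈ 16.0 mm

Precipitable water is the column-integrated vapour mass per unit area: PW = (1/g) Σ q̄ Δp, with q in kg/kg and Δp in Pa (1 kg/m² of water = 1 mm).
Layer 1013–950 hPa: Δp = 63 hPa = 6300 Pa, q̄ = 0.0175 kg/kg → 0.0175 × 6300 / 9.8 = 11.25 mm
Layer 950–860 hPa: Δp = 90 hPa = 9000 Pa, q̄ = 0.0135 kg/kg → 0.0135 × 9000 / 9.8 = 12.40 mm
Layer 860–640 hPa: Δp = 220 hPa = 22000 Pa, q̄ = 0.00736 kg/kg → 0.00736 × 22000 / 9.8 = 16.52 mm
Layer 640–430 hPa: Δp = 210 hPa = 21000 Pa, q̄ = 0.00298 kg/kg → 0.00298 × 21000 / 9.8 = 6.39 mm
Layer 430–250 hPa: Δp = 180 hPa = 18000 Pa, q̄ = 0.00111 kg/kg → 0.00111 × 18000 / 9.8 = 2.04 mm
PW = 11.25 + 12.40 + 16.52 + 6.39 + 2.04 = 48.60 ≈ 48.6 mm.
Rainfall = ε × PW = 0.33 × 48.6 = 16.0 mm.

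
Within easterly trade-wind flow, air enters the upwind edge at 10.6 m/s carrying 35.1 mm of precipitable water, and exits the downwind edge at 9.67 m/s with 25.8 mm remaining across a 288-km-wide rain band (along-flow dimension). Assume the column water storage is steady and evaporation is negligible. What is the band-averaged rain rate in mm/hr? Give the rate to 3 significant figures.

Column moisture flux per unit crosswind length is F = V × PW.
Inflow: F_in = 10.6 × 35.1 = 372.06 mm·m/s
Outflow: F_out = 9.67 × 25.8 = 249.486 mm·m/s
Steady-state rate R = (F_in − F_out)/L = (372.06 − 249.486) / 288000 m = 4.256e-04 mm/s.
R = 4.256e-04 × 3600 = 1.53 mm/hr.

R ≈ 1.53 mm/hr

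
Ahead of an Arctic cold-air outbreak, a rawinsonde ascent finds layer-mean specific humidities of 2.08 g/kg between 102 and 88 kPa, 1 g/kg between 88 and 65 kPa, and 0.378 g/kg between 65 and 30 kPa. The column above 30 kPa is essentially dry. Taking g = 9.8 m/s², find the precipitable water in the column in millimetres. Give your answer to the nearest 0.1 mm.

PW ≈ 6.7 mm

Precipitable water is the column-integrated vapour mass per unit area: PW = (1/g) Σ q̄ Δp, with q in kg/kg and Δp in Pa (1 kg/m² of water = 1 mm).
Layer 102–88 kPa: Δp = 140 hPa = 14000 Pa, q̄ = 0.00208 kg/kg → 0.00208 × 14000 / 9.8 = 2.97 mm
Layer 88–65 kPa: Δp = 230 hPa = 23000 Pa, q̄ = 0.001 kg/kg → 0.001 × 23000 / 9.8 = 2.35 mm
Layer 65–30 kPa: Δp = 350 hPa = 35000 Pa, q̄ = 0.000378 kg/kg → 0.000378 × 35000 / 9.8 = 1.35 mm
PW = 2.97 + 2.35 + 1.35 = 6.67 ≈ 6.7 mm.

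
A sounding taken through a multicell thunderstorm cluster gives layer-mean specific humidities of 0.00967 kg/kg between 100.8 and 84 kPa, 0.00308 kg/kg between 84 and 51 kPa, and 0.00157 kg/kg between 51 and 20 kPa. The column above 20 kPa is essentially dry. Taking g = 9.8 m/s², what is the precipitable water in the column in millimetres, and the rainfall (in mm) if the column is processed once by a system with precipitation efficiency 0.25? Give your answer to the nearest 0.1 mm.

Precipitable water is the column-integrated vapour mass per unit area: PW = (1/g) Σ q̄ Δp, with q in kg/kg and Δp in Pa (1 kg/m² of water = 1 mm).
Layer 100.8–84 kPa: Δp = 168 hPa = 16800 Pa, q̄ = 0.00967 kg/kg → 0.00967 × 16800 / 9.8 = 16.58 mm
Layer 84–51 kPa: Δp = 330 hPa = 33000 Pa, q̄ = 0.00308 kg/kg → 0.00308 × 33000 / 9.8 = 10.37 mm
Layer 51–20 kPa: Δp = 310 hPa = 31000 Pa, q̄ = 0.00157 kg/kg → 0.00157 × 31000 / 9.8 = 4.97 mm
PW = 16.58 + 10.37 + 4.97 = 31.92 ≈ 31.9 mm.
Rainfall = ε × PW = 0.25 × 31.9 = 8.0 mm.

PW ≈ 31.9 mm; rainfall ≈ 8.0 mm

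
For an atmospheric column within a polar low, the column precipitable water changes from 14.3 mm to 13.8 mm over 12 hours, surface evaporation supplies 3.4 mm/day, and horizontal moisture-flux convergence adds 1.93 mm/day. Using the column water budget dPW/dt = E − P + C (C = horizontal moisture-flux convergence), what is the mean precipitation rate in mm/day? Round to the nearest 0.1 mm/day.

P ≈ 6.3 mm/day

dPW/dt = (13.8 − 14.3) mm / (12/24 day) = -1.000 mm/day.
P = E + C − dPW/dt = 3.4 + (1.93) − (-1.000) = 6.3 mm/day.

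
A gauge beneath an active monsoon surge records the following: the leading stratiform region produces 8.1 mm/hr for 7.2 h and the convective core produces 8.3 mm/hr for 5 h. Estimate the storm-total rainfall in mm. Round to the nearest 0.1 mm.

Total = Σ Rᵢ Δtᵢ = 8.1 × 7.2 + 8.3 × 5
      = 58.32 + 41.5 = 99.8 mm.

total ≈ 99.8 mm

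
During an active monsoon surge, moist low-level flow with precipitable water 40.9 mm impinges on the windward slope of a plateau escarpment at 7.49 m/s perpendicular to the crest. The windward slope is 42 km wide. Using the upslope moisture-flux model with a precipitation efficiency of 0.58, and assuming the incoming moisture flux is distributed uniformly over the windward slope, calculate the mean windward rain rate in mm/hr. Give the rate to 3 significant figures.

R ≈ 15.2 mm/hr

Incoming column moisture flux per unit ridge length: F = V × PW = 7.49 × 40.9 = 306.341 mm·m/s.
Spread over the 42 km slope with efficiency ε = 0.58: R = ε·F/W = 0.58 × 306.341 / 42000 m = 4.230e-03 mm/s.
R = 4.230e-03 × 3600 = 15.2 mm/hr.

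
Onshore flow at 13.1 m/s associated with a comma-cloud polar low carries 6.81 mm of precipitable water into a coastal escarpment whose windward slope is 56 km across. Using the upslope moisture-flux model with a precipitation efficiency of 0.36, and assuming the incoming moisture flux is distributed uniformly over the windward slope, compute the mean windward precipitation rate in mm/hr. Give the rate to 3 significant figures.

Incoming column moisture flux per unit ridge length: F = V × PW = 13.1 × 6.81 = 89.211 mm·m/s.
Spread over the 56 km slope with efficiency ε = 0.36: R = ε·F/W = 0.36 × 89.211 / 56000 m = 5.735e-04 mm/s.
R = 5.735e-04 × 3600 = 2.06 mm/hr.

R ≈ 2.06 mm/hr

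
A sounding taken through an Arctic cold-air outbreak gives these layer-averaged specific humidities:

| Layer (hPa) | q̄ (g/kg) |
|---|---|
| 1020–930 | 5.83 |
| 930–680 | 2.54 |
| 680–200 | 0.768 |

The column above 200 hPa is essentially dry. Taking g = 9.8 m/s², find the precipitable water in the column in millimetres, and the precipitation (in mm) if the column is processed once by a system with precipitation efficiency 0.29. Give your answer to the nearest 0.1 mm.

PW ≈ 15.6 mm; precipitation ≈ 4.5 mm

Precipitable water is the column-integrated vapour mass per unit area: PW = (1/g) Σ q̄ Δp, with q in kg/kg and Δp in Pa (1 kg/m² of water = 1 mm).
Layer 1020–930 hPa: Δp = 90 hPa = 9000 Pa, q̄ = 0.00583 kg/kg → 0.00583 × 9000 / 9.8 = 5.35 mm
Layer 930–680 hPa: Δp = 250 hPa = 25000 Pa, q̄ = 0.00254 kg/kg → 0.00254 × 25000 / 9.8 = 6.48 mm
Layer 680–200 hPa: Δp = 480 hPa = 48000 Pa, q̄ = 0.000768 kg/kg → 0.000768 × 48000 / 9.8 = 3.76 mm
PW = 5.35 + 6.48 + 3.76 = 15.59 ≈ 15.6 mm.
Precipitation = ε × PW = 0.29 × 15.6 = 4.5 mm.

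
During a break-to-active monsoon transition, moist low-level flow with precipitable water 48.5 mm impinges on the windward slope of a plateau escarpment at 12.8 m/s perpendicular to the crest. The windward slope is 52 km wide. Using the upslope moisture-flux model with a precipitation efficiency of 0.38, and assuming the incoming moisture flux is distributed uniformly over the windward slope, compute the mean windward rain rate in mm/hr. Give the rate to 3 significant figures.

R ≈ 16.3 mm/hr

Incoming column moisture flux per unit ridge length: F = V × PW = 12.8 × 48.5 = 620.8 mm·m/s.
Spread over the 52 km slope with efficiency ε = 0.38: R = ε·F/W = 0.38 × 620.8 / 52000 m = 4.537e-03 mm/s.
R = 4.537e-03 × 3600 = 16.3 mm/hr.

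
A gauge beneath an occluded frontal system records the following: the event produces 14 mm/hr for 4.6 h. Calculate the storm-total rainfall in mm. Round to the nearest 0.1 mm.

Total = Σ Rᵢ Δtᵢ = 14 × 4.6
      = 64.4 = 64.4 mm.

total ≈ 64.4 mm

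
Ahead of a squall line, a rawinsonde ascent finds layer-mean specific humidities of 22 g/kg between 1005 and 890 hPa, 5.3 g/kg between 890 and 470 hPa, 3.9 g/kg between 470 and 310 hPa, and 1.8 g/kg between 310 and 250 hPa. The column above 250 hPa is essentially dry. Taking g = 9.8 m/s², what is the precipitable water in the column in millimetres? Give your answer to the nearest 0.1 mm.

Precipitable water is the column-integrated vapour mass per unit area: PW = (1/g) Σ q̄ Δp, with q in kg/kg and Δp in Pa (1 kg/m² of water = 1 mm).
Layer 1005–890 hPa: Δp = 115 hPa = 11500 Pa, q̄ = 0.022 kg/kg → 0.022 × 11500 / 9.8 = 25.82 mm
Layer 890–470 hPa: Δp = 420 hPa = 42000 Pa, q̄ = 0.0053 kg/kg → 0.0053 × 42000 / 9.8 = 22.71 mm
Layer 470–310 hPa: Δp = 160 hPa = 16000 Pa, q̄ = 0.0039 kg/kg → 0.0039 × 16000 / 9.8 = 6.37 mm
Layer 310–250 hPa: Δp = 60 hPa = 6000 Pa, q̄ = 0.0018 kg/kg → 0.0018 × 6000 / 9.8 = 1.10 mm
PW = 25.82 + 22.71 + 6.37 + 1.10 = 56.00 ≈ 56.0 mm.

PW ≈ 56.0 mm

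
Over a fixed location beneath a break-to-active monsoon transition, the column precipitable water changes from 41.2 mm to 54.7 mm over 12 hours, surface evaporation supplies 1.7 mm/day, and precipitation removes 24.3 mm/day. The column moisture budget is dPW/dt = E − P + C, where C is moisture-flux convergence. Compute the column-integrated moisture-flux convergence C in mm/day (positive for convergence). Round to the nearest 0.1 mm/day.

C ≈ 49.6 mm/day

dPW/dt = (54.7 − 41.2) mm / (12/24 day) = +27.000 mm/day.
C = dPW/dt − E + P = (+27.000) − 1.7 + 24.3 = 49.6 mm/day.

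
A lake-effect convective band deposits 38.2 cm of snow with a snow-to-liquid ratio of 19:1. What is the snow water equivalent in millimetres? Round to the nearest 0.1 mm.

SWE = snow depth / ratio = 38.2 cm / 19 = 2.011 cm = 20.1 mm.

SWE ≈ 20.1 mm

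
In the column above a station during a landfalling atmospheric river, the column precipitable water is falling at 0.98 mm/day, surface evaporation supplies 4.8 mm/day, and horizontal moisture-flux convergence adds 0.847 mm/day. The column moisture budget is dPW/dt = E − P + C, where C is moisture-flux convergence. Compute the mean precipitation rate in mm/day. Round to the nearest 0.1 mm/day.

dPW/dt = -0.98 mm/day.
P = E + C − dPW/dt = 4.8 + (0.847) − (-0.98) = 6.6 mm/day.

P ≈ 6.6 mm/day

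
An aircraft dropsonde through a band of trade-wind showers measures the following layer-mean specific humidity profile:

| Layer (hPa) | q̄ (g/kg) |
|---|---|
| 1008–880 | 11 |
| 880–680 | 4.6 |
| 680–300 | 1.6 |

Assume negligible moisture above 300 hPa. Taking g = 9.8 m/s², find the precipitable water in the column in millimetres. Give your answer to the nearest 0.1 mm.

PW ≈ 30.0 mm

Precipitable water is the column-integrated vapour mass per unit area: PW = (1/g) Σ q̄ Δp, with q in kg/kg and Δp in Pa (1 kg/m² of water = 1 mm).
Layer 1008–880 hPa: Δp = 128 hPa = 12800 Pa, q̄ = 0.011 kg/kg → 0.011 × 12800 / 9.8 = 14.37 mm
Layer 880–680 hPa: Δp = 200 hPa = 20000 Pa, q̄ = 0.0046 kg/kg → 0.0046 × 20000 / 9.8 = 9.39 mm
Layer 680–300 hPa: Δp = 380 hPa = 38000 Pa, q̄ = 0.0016 kg/kg → 0.0016 × 38000 / 9.8 = 6.20 mm
PW = 14.37 + 9.39 + 6.20 = 29.96 ≈ 30.0 mm.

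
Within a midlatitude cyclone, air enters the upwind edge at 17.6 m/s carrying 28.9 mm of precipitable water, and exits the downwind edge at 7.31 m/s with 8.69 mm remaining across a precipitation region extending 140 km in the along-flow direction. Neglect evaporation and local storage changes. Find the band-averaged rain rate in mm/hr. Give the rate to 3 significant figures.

Column moisture flux per unit crosswind length is F = V × PW.
Inflow: F_in = 17.6 × 28.9 = 508.64 mm·m/s
Outflow: F_out = 7.31 × 8.69 = 63.5239 mm·m/s
Steady-state rate R = (F_in − F_out)/L = (508.64 − 63.5239) / 140000 m = 3.179e-03 mm/s.
R = 3.179e-03 × 3600 = 11.4 mm/hr.

R ≈ 11.4 mm/hr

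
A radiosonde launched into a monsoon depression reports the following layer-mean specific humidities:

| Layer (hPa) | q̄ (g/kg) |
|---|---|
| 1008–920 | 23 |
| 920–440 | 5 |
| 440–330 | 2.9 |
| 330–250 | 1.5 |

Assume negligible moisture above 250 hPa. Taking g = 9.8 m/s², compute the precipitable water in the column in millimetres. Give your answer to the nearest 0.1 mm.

PW ≈ 49.6 mm

Precipitable water is the column-integrated vapour mass per unit area: PW = (1/g) Σ q̄ Δp, with q in kg/kg and Δp in Pa (1 kg/m² of water = 1 mm).
Layer 1008–920 hPa: Δp = 88 hPa = 8800 Pa, q̄ = 0.023 kg/kg → 0.023 × 8800 / 9.8 = 20.65 mm
Layer 920–440 hPa: Δp = 480 hPa = 48000 Pa, q̄ = 0.005 kg/kg → 0.005 × 48000 / 9.8 = 24.49 mm
Layer 440–330 hPa: Δp = 110 hPa = 11000 Pa, q̄ = 0.0029 kg/kg → 0.0029 × 11000 / 9.8 = 3.26 mm
Layer 330–250 hPa: Δp = 80 hPa = 8000 Pa, q̄ = 0.0015 kg/kg → 0.0015 × 8000 / 9.8 = 1.22 mm
PW = 20.65 + 24.49 + 3.26 + 1.22 = 49.62 ≈ 49.6 mm.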